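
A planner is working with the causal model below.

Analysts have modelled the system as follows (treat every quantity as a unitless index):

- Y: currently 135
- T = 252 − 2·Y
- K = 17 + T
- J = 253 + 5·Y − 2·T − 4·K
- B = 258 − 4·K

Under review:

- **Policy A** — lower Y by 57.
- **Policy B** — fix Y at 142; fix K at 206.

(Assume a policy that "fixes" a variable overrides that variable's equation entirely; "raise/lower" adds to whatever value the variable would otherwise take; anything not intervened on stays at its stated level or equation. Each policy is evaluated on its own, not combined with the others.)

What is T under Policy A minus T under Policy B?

128

Policy A (Y − 57):
  Y = 135 − 57 = 78
  T = 252 − 2·78 = 96
Policy B (Y := 142, K := 206):
  Y = 142
  T = 252 − 2·142 = -32
T: 96 − (-32) = 128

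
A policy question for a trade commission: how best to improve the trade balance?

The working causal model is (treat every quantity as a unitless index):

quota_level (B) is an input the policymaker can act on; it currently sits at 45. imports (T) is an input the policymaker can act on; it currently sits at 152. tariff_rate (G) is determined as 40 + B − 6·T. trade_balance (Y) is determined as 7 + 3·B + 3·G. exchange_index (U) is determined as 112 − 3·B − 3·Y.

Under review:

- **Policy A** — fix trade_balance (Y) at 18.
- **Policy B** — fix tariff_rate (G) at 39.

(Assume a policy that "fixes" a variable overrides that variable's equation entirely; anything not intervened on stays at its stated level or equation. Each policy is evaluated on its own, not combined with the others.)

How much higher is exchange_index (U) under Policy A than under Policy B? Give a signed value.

Policy A (Y := 18):
  B = 45
  T = 152
  G = 40 + 45 − 6·152 = -827
  Y = 18
  U = 112 − 3·45 − 3·18 = -77
Policy B (G := 39):
  B = 45
  T = 152
  G = 39
  Y = 7 + 3·45 + 3·39 = 259
  U = 112 − 3·45 − 3·259 = -800
U: -77 − (-800) = 723

723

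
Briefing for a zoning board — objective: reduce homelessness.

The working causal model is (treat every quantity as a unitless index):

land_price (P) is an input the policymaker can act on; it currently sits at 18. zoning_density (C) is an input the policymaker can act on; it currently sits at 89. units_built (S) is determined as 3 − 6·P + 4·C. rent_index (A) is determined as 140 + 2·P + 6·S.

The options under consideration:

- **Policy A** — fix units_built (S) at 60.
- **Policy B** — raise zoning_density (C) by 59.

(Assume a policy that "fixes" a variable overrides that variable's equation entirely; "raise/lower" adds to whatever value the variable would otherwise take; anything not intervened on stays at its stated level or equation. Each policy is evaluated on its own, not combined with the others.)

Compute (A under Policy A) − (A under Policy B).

-2562

Policy A (S := 60):
  P = 18
  C = 89
  S = 60
  A = 140 + 2·18 + 6·60 = 536
Policy B (C + 59):
  P = 18
  C = 89 + 59 = 148
  S = 3 − 6·18 + 4·148 = 487
  A = 140 + 2·18 + 6·487 = 3098
A: 536 − 3098 = -2562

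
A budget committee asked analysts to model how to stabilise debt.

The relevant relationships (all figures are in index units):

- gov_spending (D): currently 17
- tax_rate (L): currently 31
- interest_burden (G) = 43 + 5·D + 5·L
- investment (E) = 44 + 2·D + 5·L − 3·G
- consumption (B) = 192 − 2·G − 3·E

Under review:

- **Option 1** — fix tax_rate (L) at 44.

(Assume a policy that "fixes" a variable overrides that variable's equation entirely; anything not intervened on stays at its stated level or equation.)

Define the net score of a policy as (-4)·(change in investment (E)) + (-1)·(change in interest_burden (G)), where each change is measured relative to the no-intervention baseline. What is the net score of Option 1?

Baseline:
  D = 17
  L = 31
  G = 43 + 5·17 + 5·31 = 283
  E = 44 + 2·17 + 5·31 − 3·283 = -616
Option 1 (L := 44):
  D = 17
  L = 44
  G = 43 + 5·17 + 5·44 = 348
  E = 44 + 2·17 + 5·44 − 3·348 = -746
ΔE = -746 − (-616) = -130; ΔG = 348 − 283 = 65
Score = (-4)·(-130) + (-1)·65 = 455

455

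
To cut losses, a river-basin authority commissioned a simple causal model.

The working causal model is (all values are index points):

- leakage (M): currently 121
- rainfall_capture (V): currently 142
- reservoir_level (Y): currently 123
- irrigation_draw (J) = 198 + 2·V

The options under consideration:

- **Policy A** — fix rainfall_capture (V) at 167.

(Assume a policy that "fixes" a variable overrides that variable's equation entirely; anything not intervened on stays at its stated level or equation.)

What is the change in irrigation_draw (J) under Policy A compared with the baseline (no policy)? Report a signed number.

Baseline:
  V = 142
  J = 198 + 2·142 = 482
Policy A (V := 167):
  V = 167
  J = 198 + 2·167 = 532
Change in J: 532 − 482 = 50

50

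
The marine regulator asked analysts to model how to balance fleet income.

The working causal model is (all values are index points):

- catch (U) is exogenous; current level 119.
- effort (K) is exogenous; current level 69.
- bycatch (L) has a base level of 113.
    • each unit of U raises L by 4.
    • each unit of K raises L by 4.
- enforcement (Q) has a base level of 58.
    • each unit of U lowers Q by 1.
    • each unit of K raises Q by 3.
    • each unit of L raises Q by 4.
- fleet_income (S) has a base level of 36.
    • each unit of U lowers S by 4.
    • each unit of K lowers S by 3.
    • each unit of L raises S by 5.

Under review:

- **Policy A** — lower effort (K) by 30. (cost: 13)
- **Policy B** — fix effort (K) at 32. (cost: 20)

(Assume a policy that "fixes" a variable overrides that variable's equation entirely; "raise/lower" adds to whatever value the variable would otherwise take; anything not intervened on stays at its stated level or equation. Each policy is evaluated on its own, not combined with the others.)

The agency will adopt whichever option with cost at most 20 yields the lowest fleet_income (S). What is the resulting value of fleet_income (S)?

3049

Policy A (K − 30):
  U = 119
  K = 69 − 30 = 39
  L = 113 + 4·119 + 4·39 = 745
  S = 36 − 4·119 − 3·39 + 5·745 = 3168
Policy B (K := 32):
  U = 119
  K = 32
  L = 113 + 4·119 + 4·32 = 717
  S = 36 − 4·119 − 3·32 + 5·717 = 3049
Comparing — Policy A: S=3168, Policy B: S=3049. Lowest is 3049 (Policy B).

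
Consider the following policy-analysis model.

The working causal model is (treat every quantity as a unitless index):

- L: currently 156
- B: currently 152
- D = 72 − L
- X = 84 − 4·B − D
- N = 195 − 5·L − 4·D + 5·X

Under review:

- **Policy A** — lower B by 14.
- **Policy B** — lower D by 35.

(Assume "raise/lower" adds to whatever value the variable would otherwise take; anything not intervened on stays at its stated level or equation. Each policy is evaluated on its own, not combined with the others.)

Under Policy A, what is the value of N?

Policy A (B − 14):
  L = 156
  B = 152 − 14 = 138
  D = 72 − 156 = -84
  X = 84 − 4·138 − (-84) = -384
  N = 195 − 5·156 − 4·(-84) + 5·(-384) = -2169

-2169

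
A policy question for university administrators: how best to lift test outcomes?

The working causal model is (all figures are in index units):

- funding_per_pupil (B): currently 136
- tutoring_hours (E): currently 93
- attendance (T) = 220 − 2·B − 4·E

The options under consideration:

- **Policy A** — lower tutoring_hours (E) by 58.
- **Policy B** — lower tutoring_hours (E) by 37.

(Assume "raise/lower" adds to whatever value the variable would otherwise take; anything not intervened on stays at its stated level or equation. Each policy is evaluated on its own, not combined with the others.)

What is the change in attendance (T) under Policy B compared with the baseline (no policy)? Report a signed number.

148

Baseline:
  B = 136
  E = 93
  T = 220 − 2·136 − 4·93 = -424
Policy B (E − 37):
  B = 136
  E = 93 − 37 = 56
  T = 220 − 2·136 − 4·56 = -276
Change in T: -276 − (-424) = 148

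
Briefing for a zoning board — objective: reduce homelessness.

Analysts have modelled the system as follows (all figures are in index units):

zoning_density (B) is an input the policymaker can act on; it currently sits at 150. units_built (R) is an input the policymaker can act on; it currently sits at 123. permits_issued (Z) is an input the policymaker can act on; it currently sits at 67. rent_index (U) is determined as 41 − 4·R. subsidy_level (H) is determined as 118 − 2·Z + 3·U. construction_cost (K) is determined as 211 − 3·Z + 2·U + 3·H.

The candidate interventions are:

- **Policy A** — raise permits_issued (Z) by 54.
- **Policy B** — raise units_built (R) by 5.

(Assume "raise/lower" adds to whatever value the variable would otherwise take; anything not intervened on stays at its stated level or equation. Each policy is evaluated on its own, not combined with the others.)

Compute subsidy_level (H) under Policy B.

-1429

Policy B (R + 5):
  R = 123 + 5 = 128
  Z = 67
  U = 41 − 4·128 = -471
  H = 118 − 2·67 + 3·(-471) = -1429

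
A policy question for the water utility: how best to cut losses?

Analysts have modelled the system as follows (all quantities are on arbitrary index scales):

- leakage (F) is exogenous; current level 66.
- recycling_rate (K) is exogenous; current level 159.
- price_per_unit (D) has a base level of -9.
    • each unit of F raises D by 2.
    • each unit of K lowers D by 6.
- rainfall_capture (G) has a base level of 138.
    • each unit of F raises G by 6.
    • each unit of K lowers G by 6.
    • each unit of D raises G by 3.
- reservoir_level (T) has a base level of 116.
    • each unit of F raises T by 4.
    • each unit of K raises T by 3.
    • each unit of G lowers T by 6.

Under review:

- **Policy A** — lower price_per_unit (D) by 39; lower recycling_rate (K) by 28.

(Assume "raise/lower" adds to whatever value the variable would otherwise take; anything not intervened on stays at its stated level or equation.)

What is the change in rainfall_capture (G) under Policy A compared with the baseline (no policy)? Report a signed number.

Baseline:
  F = 66
  K = 159
  D = -9 + 2·66 − 6·159 = -831
  G = 138 + 6·66 − 6·159 + 3·(-831) = -2913
Policy A (D − 39, K − 28):
  F = 66
  K = 159 − 28 = 131
  D = -9 + 2·66 − 6·131 (−39 from intervention) = -702
  G = 138 + 6·66 − 6·131 + 3·(-702) = -2358
Change in G: -2358 − (-2913) = 555

555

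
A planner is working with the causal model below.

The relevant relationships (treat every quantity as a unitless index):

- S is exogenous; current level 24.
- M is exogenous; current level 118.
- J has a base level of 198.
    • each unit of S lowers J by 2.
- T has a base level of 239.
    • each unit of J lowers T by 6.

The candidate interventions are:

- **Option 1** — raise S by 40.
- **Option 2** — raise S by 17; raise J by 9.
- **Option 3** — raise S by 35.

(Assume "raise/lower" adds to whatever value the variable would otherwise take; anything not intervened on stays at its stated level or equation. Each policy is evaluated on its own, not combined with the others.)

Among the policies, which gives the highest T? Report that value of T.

-181

Option 1 (S + 40):
  S = 24 + 40 = 64
  J = 198 − 2·64 = 70
  T = 239 − 6·70 = -181
Option 2 (S + 17, J + 9):
  S = 24 + 17 = 41
  J = 198 − 2·41 (+9 from intervention) = 125
  T = 239 − 6·125 = -511
Option 3 (S + 35):
  S = 24 + 35 = 59
  J = 198 − 2·59 = 80
  T = 239 − 6·80 = -241
Comparing — Option 1: T=-181, Option 2: T=-511, Option 3: T=-241. Highest is -181 (Option 1).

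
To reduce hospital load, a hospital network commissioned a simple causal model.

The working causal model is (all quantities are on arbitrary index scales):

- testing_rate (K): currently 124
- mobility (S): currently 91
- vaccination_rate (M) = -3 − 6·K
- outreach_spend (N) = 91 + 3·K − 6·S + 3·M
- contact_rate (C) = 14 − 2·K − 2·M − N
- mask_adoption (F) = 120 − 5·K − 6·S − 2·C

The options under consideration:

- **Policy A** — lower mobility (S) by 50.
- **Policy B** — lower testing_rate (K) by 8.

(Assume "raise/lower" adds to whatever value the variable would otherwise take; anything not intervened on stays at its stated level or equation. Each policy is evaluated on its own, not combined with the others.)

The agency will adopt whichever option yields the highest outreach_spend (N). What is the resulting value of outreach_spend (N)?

-2024

Policy A (S − 50):
  K = 124
  S = 91 − 50 = 41
  M = -3 − 6·124 = -747
  N = 91 + 3·124 − 6·41 + 3·(-747) = -2024
Policy B (K − 8):
  K = 124 − 8 = 116
  S = 91
  M = -3 − 6·116 = -699
  N = 91 + 3·116 − 6·91 + 3·(-699) = -2204
Comparing — Policy A: N=-2024, Policy B: N=-2204. Highest is -2024 (Policy A).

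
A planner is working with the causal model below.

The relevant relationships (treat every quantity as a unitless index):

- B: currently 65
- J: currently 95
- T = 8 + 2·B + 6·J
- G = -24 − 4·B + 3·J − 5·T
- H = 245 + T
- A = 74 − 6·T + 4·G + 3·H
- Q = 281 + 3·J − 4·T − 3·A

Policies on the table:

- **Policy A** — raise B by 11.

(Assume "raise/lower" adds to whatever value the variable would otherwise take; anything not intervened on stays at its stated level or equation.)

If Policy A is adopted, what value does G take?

-3693

Policy A (B + 11):
  B = 65 + 11 = 76
  J = 95
  T = 8 + 2·76 + 6·95 = 730
  G = -24 − 4·76 + 3·95 − 5·730 = -3693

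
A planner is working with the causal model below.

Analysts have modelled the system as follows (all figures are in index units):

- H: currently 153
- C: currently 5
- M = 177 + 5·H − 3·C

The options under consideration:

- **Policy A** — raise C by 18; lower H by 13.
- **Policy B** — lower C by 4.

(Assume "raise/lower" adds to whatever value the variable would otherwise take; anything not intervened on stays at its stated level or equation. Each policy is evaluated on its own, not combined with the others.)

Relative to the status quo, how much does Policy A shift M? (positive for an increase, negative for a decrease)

-119

Baseline:
  H = 153
  C = 5
  M = 177 + 5·153 − 3·5 = 927
Policy A (C + 18, H − 13):
  H = 153 − 13 = 140
  C = 5 + 18 = 23
  M = 177 + 5·140 − 3·23 = 808
Change in M: 808 − 927 = -119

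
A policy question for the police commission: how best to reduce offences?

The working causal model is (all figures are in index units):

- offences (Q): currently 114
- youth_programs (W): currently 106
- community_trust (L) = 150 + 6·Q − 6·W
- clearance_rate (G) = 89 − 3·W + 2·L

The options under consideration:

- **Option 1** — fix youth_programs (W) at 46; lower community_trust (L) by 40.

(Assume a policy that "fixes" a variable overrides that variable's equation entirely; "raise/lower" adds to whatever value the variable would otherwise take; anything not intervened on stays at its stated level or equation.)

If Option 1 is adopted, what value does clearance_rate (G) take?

987

Option 1 (W := 46, L − 40):
  Q = 114
  W = 46
  L = 150 + 6·114 − 6·46 (−40 from intervention) = 518
  G = 89 − 3·46 + 2·518 = 987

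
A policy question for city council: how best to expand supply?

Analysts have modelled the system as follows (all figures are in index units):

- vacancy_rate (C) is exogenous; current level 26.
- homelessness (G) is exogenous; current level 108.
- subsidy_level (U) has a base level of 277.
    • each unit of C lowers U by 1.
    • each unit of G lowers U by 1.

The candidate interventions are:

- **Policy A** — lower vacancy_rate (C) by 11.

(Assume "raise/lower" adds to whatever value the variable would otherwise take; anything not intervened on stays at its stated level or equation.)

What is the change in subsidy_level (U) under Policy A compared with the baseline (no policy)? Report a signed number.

Baseline:
  C = 26
  G = 108
  U = 277 − 26 − 108 = 143
Policy A (C − 11):
  C = 26 − 11 = 15
  G = 108
  U = 277 − 15 − 108 = 154
Change in U: 154 − 143 = 11

11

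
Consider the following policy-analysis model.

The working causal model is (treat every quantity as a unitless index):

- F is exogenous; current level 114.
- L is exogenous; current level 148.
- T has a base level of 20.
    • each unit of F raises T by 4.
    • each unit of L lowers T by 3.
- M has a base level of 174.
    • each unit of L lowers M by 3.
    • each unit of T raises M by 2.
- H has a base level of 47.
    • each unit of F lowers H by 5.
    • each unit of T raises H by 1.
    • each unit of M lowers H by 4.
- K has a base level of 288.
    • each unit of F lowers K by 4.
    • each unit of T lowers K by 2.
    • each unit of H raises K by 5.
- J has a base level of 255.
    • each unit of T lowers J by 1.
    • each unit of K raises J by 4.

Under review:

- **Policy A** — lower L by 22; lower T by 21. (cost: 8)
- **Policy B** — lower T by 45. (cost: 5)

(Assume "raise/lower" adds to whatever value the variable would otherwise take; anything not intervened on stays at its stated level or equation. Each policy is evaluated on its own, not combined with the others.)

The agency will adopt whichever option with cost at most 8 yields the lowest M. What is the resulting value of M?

Policy A (L − 22, T − 21):
  F = 114
  L = 148 − 22 = 126
  T = 20 + 4·114 − 3·126 (−21 from intervention) = 77
  M = 174 − 3·126 + 2·77 = -50
Policy B (T − 45):
  F = 114
  L = 148
  T = 20 + 4·114 − 3·148 (−45 from intervention) = -13
  M = 174 − 3·148 + 2·(-13) = -296
Comparing — Policy A: M=-50, Policy B: M=-296. Lowest is -296 (Policy B).

-296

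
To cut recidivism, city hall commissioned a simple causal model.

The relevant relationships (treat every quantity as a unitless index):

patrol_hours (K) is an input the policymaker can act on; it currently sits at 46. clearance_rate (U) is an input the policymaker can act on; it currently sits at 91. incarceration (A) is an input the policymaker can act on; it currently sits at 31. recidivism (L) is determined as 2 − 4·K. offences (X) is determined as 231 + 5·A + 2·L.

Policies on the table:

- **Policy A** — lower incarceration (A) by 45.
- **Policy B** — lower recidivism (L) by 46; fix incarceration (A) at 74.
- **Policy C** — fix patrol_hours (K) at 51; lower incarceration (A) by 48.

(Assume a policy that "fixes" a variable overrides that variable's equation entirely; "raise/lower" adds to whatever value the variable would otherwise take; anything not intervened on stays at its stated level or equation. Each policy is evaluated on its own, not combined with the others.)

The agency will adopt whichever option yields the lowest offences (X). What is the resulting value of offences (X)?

Policy A (A − 45):
  K = 46
  A = 31 − 45 = -14
  L = 2 − 4·46 = -182
  X = 231 + 5·(-14) + 2·(-182) = -203
Policy B (L − 46, A := 74):
  K = 46
  A = 74
  L = 2 − 4·46 (−46 from intervention) = -228
  X = 231 + 5·74 + 2·(-228) = 145
Policy C (K := 51, A − 48):
  K = 51
  A = 31 − 48 = -17
  L = 2 − 4·51 = -202
  X = 231 + 5·(-17) + 2·(-202) = -258
Comparing — Policy A: X=-203, Policy B: X=145, Policy C: X=-258. Lowest is -258 (Policy C).

-258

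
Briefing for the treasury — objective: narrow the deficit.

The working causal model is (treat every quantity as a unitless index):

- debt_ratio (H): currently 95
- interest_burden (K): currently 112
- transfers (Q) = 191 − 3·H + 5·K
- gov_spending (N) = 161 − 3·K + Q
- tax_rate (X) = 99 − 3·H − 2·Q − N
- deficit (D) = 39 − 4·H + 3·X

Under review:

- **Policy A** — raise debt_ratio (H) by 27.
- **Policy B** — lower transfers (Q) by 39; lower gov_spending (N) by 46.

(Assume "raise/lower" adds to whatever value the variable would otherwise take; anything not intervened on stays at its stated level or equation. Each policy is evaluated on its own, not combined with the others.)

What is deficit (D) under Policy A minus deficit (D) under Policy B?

Policy A (H + 27):
  H = 95 + 27 = 122
  K = 112
  Q = 191 − 3·122 + 5·112 = 385
  N = 161 − 3·112 + 385 = 210
  X = 99 − 3·122 − 2·385 − 210 = -1247
  D = 39 − 4·122 + 3·(-1247) = -4190
Policy B (Q − 39, N − 46):
  H = 95
  K = 112
  Q = 191 − 3·95 + 5·112 (−39 from intervention) = 427
  N = 161 − 3·112 + 427 (−46 from intervention) = 206
  X = 99 − 3·95 − 2·427 − 206 = -1246
  D = 39 − 4·95 + 3·(-1246) = -4079
D: -4190 − (-4079) = -111

-111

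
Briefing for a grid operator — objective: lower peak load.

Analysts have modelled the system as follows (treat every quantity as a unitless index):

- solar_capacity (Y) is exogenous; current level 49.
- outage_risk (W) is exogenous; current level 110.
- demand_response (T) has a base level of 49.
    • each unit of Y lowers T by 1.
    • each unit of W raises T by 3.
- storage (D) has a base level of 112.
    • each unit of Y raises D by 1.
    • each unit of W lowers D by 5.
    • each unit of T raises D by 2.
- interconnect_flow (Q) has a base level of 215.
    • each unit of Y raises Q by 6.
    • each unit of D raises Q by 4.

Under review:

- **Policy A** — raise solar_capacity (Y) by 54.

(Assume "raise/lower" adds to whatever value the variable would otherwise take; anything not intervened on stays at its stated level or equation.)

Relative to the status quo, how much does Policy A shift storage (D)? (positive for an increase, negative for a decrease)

Baseline:
  Y = 49
  W = 110
  T = 49 − 49 + 3·110 = 330
  D = 112 + 49 − 5·110 + 2·330 = 271
Policy A (Y + 54):
  Y = 49 + 54 = 103
  W = 110
  T = 49 − 103 + 3·110 = 276
  D = 112 + 103 − 5·110 + 2·276 = 217
Change in D: 217 − 271 = -54

-54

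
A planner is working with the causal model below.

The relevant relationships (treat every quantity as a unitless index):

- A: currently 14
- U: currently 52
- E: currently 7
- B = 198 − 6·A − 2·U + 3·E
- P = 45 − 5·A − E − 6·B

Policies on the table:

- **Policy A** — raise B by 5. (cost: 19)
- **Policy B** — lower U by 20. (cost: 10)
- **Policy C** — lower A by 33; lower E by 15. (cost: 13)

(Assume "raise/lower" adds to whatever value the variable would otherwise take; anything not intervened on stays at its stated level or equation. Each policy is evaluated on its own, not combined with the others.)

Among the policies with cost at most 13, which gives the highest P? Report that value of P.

Policy B (U − 20):
  A = 14
  U = 52 − 20 = 32
  E = 7
  B = 198 − 6·14 − 2·32 + 3·7 = 71
  P = 45 − 5·14 − 7 − 6·71 = -458
Policy C (A − 33, E − 15):
  A = 14 − 33 = -19
  U = 52
  E = 7 − 15 = -8
  B = 198 − 6·(-19) − 2·52 + 3·(-8) = 184
  P = 45 − 5·(-19) − (-8) − 6·184 = -956
Comparing — Policy B: P=-458, Policy C: P=-956. Highest is -458 (Policy B).

-458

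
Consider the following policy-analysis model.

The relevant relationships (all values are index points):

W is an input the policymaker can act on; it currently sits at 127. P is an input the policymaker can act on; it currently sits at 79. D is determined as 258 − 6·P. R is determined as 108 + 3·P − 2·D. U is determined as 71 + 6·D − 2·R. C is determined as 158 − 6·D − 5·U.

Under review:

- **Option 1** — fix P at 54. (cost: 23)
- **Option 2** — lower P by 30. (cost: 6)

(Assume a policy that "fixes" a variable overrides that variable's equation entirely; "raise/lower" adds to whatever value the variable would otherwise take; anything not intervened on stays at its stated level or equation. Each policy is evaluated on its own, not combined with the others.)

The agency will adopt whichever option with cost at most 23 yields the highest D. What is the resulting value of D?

Option 1 (P := 54):
  P = 54
  D = 258 − 6·54 = -66
Option 2 (P − 30):
  P = 79 − 30 = 49
  D = 258 − 6·49 = -36
Comparing — Option 1: D=-66, Option 2: D=-36. Highest is -36 (Option 2).

-36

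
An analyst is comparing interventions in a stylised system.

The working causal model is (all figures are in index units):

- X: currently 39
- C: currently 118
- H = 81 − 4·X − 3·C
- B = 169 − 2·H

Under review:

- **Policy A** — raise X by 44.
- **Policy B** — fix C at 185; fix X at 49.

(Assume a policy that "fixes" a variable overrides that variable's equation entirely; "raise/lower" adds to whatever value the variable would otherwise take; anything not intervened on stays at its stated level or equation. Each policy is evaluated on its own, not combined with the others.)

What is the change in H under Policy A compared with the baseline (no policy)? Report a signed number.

-176

Baseline:
  X = 39
  C = 118
  H = 81 − 4·39 − 3·118 = -429
Policy A (X + 44):
  X = 39 + 44 = 83
  C = 118
  H = 81 − 4·83 − 3·118 = -605
Change in H: -605 − (-429) = -176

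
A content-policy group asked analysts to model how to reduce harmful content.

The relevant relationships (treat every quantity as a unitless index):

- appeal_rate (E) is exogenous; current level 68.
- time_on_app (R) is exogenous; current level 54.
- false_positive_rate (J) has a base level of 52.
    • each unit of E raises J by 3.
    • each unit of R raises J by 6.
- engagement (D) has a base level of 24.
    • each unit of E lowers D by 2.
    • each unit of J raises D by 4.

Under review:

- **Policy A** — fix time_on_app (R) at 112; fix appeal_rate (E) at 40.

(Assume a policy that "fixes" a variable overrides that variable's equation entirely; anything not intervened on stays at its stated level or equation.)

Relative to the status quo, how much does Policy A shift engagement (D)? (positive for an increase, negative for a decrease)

Baseline:
  E = 68
  R = 54
  J = 52 + 3·68 + 6·54 = 580
  D = 24 − 2·68 + 4·580 = 2208
Policy A (R := 112, E := 40):
  E = 40
  R = 112
  J = 52 + 3·40 + 6·112 = 844
  D = 24 − 2·40 + 4·844 = 3320
Change in D: 3320 − 2208 = 1112

1112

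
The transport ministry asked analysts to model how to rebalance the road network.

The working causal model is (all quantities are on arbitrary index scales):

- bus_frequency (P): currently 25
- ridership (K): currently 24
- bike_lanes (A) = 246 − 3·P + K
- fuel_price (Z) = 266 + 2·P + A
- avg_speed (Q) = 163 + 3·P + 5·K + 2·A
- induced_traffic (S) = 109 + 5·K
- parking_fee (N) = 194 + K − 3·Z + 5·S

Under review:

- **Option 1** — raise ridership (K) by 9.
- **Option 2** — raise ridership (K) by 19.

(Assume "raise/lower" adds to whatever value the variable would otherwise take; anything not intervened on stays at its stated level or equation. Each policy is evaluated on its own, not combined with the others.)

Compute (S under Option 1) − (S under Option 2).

Option 1 (K + 9):
  K = 24 + 9 = 33
  S = 109 + 5·33 = 274
Option 2 (K + 19):
  K = 24 + 19 = 43
  S = 109 + 5·43 = 324
S: 274 − 324 = -50

-50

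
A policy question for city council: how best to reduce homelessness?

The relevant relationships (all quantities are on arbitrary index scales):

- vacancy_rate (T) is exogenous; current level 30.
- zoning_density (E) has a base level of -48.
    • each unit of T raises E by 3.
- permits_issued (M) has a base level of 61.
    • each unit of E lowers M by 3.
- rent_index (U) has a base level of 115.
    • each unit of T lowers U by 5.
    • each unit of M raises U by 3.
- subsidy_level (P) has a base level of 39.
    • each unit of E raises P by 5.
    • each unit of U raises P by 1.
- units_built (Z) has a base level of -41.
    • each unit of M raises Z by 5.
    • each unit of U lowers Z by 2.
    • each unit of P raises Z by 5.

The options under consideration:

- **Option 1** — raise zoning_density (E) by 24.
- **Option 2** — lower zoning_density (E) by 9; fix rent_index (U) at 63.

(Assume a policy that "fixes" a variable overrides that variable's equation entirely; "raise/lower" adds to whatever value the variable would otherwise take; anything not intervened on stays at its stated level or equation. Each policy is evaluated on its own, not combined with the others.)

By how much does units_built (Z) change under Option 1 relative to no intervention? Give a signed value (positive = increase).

-408

Baseline:
  T = 30
  E = -48 + 3·30 = 42
  M = 61 − 3·42 = -65
  U = 115 − 5·30 + 3·(-65) = -230
  P = 39 + 5·42 + (-230) = 19
  Z = -41 + 5·(-65) − 2·(-230) + 5·19 = 189
Option 1 (E + 24):
  T = 30
  E = -48 + 3·30 (+24 from intervention) = 66
  M = 61 − 3·66 = -137
  U = 115 − 5·30 + 3·(-137) = -446
  P = 39 + 5·66 + (-446) = -77
  Z = -41 + 5·(-137) − 2·(-446) + 5·(-77) = -219
Change in Z: -219 − 189 = -408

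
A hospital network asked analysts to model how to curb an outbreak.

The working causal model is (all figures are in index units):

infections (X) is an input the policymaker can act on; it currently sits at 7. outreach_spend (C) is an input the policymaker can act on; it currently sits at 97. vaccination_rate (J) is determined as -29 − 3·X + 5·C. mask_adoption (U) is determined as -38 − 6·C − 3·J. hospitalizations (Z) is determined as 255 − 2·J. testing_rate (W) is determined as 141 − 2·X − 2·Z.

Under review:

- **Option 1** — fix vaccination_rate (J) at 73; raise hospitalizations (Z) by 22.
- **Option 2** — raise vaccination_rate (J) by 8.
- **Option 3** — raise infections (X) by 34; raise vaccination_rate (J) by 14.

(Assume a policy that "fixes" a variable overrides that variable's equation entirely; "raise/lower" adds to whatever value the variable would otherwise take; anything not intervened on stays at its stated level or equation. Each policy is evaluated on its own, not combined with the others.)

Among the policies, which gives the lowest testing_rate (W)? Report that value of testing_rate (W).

-135

Option 1 (J := 73, Z + 22):
  X = 7
  C = 97
  J = 73
  Z = 255 − 2·73 (+22 from intervention) = 131
  W = 141 − 2·7 − 2·131 = -135
Option 2 (J + 8):
  X = 7
  C = 97
  J = -29 − 3·7 + 5·97 (+8 from intervention) = 443
  Z = 255 − 2·443 = -631
  W = 141 − 2·7 − 2·(-631) = 1389
Option 3 (X + 34, J + 14):
  X = 7 + 34 = 41
  C = 97
  J = -29 − 3·41 + 5·97 (+14 from intervention) = 347
  Z = 255 − 2·347 = -439
  W = 141 − 2·41 − 2·(-439) = 937
Comparing — Option 1: W=-135, Option 2: W=1389, Option 3: W=937. Lowest is -135 (Option 1).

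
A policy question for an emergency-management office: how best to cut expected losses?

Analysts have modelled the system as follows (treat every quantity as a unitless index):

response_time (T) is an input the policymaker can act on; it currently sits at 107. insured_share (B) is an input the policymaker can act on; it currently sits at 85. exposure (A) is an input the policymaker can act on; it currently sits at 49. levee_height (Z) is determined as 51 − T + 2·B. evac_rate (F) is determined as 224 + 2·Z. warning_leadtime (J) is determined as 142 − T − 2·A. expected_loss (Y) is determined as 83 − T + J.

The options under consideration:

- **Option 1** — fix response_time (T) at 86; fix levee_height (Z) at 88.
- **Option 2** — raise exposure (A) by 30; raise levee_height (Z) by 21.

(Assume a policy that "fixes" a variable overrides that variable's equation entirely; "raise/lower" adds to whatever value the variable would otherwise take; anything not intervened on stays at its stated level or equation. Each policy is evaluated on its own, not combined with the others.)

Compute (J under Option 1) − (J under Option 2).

81

Option 1 (T := 86, Z := 88):
  T = 86
  A = 49
  J = 142 − 86 − 2·49 = -42
Option 2 (A + 30, Z + 21):
  T = 107
  A = 49 + 30 = 79
  J = 142 − 107 − 2·79 = -123
J: -42 − (-123) = 81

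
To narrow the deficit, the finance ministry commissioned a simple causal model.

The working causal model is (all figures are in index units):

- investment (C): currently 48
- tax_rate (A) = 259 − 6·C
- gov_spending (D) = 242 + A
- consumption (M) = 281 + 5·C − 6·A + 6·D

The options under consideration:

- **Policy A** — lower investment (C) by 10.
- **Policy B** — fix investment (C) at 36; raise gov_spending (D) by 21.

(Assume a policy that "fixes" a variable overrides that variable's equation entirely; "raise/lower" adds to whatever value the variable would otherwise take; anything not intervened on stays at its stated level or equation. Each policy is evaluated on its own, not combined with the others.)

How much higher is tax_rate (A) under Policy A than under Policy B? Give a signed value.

Policy A (C − 10):
  C = 48 − 10 = 38
  A = 259 − 6·38 = 31
Policy B (C := 36, D + 21):
  C = 36
  A = 259 − 6·36 = 43
A: 31 − 43 = -12

-12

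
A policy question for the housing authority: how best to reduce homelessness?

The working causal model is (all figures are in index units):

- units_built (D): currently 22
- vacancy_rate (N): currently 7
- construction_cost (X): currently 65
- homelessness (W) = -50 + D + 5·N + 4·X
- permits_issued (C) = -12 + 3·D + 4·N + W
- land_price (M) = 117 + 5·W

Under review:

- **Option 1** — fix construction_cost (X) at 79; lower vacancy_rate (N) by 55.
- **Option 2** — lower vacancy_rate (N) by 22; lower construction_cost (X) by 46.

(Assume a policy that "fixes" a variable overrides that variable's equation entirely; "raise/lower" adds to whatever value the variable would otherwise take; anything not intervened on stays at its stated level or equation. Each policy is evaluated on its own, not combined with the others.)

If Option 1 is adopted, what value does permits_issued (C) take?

-90

Option 1 (X := 79, N − 55):
  D = 22
  N = 7 − 55 = -48
  X = 79
  W = -50 + 22 + 5·(-48) + 4·79 = 48
  C = -12 + 3·22 + 4·(-48) + 48 = -90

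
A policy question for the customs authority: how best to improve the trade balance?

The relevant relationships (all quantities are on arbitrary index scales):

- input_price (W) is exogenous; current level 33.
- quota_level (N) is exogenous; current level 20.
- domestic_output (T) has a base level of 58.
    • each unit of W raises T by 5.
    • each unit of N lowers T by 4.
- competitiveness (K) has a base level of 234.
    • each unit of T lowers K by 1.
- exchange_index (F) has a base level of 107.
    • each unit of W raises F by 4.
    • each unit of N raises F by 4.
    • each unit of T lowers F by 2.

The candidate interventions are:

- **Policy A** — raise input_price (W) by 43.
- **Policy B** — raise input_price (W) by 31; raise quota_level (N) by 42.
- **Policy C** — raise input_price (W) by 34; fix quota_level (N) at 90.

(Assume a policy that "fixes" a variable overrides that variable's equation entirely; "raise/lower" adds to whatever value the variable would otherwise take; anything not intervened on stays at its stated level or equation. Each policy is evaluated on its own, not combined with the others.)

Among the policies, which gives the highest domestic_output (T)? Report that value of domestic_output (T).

358

Policy A (W + 43):
  W = 33 + 43 = 76
  N = 20
  T = 58 + 5·76 − 4·20 = 358
Policy B (W + 31, N + 42):
  W = 33 + 31 = 64
  N = 20 + 42 = 62
  T = 58 + 5·64 − 4·62 = 130
Policy C (W + 34, N := 90):
  W = 33 + 34 = 67
  N = 90
  T = 58 + 5·67 − 4·90 = 33
Comparing — Policy A: T=358, Policy B: T=130, Policy C: T=33. Highest is 358 (Policy A).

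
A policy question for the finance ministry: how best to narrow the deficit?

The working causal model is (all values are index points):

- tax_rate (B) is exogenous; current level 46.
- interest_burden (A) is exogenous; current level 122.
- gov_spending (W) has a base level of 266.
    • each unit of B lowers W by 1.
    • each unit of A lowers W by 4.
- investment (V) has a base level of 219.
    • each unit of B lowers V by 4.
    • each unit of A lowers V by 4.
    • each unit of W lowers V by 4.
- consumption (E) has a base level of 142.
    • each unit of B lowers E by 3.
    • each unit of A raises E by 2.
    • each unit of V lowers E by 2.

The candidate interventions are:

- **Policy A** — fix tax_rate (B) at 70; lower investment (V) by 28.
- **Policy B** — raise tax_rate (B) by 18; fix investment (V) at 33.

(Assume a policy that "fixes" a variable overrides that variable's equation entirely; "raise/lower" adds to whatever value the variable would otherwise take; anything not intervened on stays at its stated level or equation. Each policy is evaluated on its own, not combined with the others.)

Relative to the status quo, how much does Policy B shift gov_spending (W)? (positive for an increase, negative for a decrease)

-18

Baseline:
  B = 46
  A = 122
  W = 266 − 46 − 4·122 = -268
Policy B (B + 18, V := 33):
  B = 46 + 18 = 64
  A = 122
  W = 266 − 64 − 4·122 = -286
Change in W: -286 − (-268) = -18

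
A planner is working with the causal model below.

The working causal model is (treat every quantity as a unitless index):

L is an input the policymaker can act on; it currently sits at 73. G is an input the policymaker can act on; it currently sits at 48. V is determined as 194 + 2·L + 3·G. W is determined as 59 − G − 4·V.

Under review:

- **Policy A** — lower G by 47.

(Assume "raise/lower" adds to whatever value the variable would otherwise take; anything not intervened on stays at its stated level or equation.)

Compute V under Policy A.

343

Policy A (G − 47):
  L = 73
  G = 48 − 47 = 1
  V = 194 + 2·73 + 3·1 = 343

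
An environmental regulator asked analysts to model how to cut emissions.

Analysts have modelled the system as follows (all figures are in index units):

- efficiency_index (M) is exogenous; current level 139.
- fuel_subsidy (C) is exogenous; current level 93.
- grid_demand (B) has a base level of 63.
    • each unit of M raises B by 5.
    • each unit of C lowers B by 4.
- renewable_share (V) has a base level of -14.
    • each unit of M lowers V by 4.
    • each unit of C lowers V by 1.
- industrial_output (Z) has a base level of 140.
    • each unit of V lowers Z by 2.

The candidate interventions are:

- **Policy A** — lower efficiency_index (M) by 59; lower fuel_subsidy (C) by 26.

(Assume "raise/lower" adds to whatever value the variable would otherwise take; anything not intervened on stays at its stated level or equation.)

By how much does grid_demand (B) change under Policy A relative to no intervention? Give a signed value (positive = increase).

Baseline:
  M = 139
  C = 93
  B = 63 + 5·139 − 4·93 = 386
Policy A (M − 59, C − 26):
  M = 139 − 59 = 80
  C = 93 − 26 = 67
  B = 63 + 5·80 − 4·67 = 195
Change in B: 195 − 386 = -191

-191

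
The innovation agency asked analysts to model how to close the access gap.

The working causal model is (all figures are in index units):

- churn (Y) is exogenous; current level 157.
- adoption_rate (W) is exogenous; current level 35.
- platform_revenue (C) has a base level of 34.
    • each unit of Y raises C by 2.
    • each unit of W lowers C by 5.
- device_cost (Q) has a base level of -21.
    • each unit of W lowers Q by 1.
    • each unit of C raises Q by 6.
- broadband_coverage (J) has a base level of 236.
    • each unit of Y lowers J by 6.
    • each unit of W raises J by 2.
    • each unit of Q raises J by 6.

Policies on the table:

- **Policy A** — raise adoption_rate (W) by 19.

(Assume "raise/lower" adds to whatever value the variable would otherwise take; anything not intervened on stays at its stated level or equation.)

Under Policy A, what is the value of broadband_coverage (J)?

1760

Policy A (W + 19):
  Y = 157
  W = 35 + 19 = 54
  C = 34 + 2·157 − 5·54 = 78
  Q = -21 − 54 + 6·78 = 393
  J = 236 − 6·157 + 2·54 + 6·393 = 1760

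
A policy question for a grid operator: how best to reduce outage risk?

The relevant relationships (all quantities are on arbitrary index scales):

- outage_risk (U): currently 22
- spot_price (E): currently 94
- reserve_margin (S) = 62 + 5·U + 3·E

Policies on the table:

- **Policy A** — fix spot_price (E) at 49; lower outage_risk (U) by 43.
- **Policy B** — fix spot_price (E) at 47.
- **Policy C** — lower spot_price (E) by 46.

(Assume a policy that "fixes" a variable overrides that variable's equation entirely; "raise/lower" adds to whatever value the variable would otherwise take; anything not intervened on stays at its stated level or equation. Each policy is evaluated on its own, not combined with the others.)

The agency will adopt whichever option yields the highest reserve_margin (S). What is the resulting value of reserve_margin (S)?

316

Policy A (E := 49, U − 43):
  U = 22 − 43 = -21
  E = 49
  S = 62 + 5·(-21) + 3·49 = 104
Policy B (E := 47):
  U = 22
  E = 47
  S = 62 + 5·22 + 3·47 = 313
Policy C (E − 46):
  U = 22
  E = 94 − 46 = 48
  S = 62 + 5·22 + 3·48 = 316
Comparing — Policy A: S=104, Policy B: S=313, Policy C: S=316. Highest is 316 (Policy C).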